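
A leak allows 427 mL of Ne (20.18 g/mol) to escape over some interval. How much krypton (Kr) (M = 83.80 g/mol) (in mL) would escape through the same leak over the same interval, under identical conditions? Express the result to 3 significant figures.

Graham's law gives rate_Kr/rate_Ne = √(M_Ne/M_Kr) = √(20.18/83.80) = √0.2408 = 0.4907.
So the volume for Kr is 427 × 0.4907 = 210 mL.

210 mL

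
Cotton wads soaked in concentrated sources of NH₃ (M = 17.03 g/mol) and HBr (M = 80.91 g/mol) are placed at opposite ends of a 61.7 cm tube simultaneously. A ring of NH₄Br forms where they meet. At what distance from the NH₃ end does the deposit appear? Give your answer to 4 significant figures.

In equal time, each gas travels a distance ∝ its rate ∝ 1/√M, so d_NH₃/d_HBr = √(M_HBr/M_NH₃) = √(80.91/17.03) = 2.180.
With d_NH₃ + d_HBr = 61.7 cm, d_HBr = 61.7/(1 + 2.180) = 19.40 cm.
d_NH₃ = 61.7 − 19.40 = 42.30 cm.

42.30 cm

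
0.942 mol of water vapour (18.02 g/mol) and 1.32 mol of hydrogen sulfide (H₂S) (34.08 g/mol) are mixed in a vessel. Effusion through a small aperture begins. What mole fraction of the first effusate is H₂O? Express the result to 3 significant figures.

The effusion rate of species i is ∝ p_i/√M_i ∝ n_i/√M_i.
x_H₂O(eff) = (n_H₂O/√M_H₂O) / (n_H₂O/√M_H₂O + n_H₂S/√M_H₂S)
= (0.942/√18.02) / (0.942/√18.02 + 1.32/√34.08) = 0.2219/(0.2219 + 0.2261) = 0.495.

0.495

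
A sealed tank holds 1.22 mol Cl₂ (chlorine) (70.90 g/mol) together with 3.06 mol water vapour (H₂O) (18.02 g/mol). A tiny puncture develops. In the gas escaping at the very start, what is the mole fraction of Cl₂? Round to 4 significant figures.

Rate_i ∝ x_i/√M_i (Graham's law weighted by mole fraction), so the effusate composition follows n_i/√M_i.
Mole fraction of Cl₂ in the effusate = (n_Cl₂/√M_Cl₂) / (n_Cl₂/√M_Cl₂ + n_H₂O/√M_H₂O)
= (1.22/√70.90) / (1.22/√70.90 + 3.06/√18.02) = 0.1449/(0.1449 + 0.7208) = 0.1674.

0.1674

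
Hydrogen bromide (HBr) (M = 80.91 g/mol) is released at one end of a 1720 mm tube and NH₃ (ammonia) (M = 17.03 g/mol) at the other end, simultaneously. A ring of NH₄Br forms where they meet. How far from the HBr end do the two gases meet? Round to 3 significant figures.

541 mm

In equal time, each gas travels a distance ∝ its rate ∝ 1/√M, so d_HBr/d_NH₃ = √(M_NH₃/M_HBr) = √(17.03/80.91) = 0.4588.
With d_HBr + d_NH₃ = 1720 mm, d_NH₃ = 1720/(1 + 0.4588) = 1179 mm.
d_HBr = 1720 − 1179 = 541 mm.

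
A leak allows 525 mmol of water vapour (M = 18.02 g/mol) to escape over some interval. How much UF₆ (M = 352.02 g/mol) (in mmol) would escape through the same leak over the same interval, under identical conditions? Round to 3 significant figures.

From Graham's law, rate_UF₆/rate_H₂O = √(M_H₂O/M_UF₆) = √(18.02/352.02) = √0.05119 = 0.2263.
So the amount for UF₆ is 525 × 0.2263 = 119 mmol.

119 mmol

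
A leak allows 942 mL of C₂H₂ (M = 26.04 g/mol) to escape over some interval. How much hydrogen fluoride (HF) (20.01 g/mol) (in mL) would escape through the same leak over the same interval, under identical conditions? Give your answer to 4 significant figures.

Graham's law gives rate_HF/rate_C₂H₂ = √(M_C₂H₂/M_HF) = √(26.04/20.01) = √1.301 = 1.141.
So the volume for HF is 942 × 1.141 = 1075 mL.

1075 mL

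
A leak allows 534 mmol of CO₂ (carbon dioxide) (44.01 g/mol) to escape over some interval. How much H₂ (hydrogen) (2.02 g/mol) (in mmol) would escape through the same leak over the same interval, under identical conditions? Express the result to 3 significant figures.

2490 mmol

Since effusion rate ∝ 1/√M, rate_H₂/rate_CO₂ = √(M_CO₂/M_H₂) = √(44.01/2.02) = √21.79 = 4.668.
So the amount for H₂ is 534 × 4.668 = 2490 mmol.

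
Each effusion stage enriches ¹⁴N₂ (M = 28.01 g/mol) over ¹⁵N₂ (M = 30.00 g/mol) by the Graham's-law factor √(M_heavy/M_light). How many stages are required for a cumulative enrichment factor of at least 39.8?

Per stage α = (30.00/28.01)^(1/2) = 1.07105^0.5, giving ln α = 0.03432.
Need α^N ≥ 39.8 ⇒ N ≥ ln(39.8) / ln α = 3.684 / 0.03432 = 107.35.
Rounding up, N = 108 stages.

108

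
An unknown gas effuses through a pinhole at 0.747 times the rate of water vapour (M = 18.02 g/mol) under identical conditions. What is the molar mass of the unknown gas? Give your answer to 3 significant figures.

32.3 g/mol

From Graham's law, rate_X/rate_H₂O = √(M_H₂O/M_X).
0.747 = √(18.02/M_X)
M_X = 18.02 / 0.747² = 18.02 / 0.5580 = 32.3 g/mol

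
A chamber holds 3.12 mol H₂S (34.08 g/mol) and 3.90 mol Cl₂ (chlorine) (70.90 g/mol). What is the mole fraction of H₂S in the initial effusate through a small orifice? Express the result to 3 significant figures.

Each component's effusion rate ∝ (its partial pressure)·(1/√M) ∝ n_i/√M_i.
x_H₂S(eff) = (n_H₂S/√M_H₂S) / (n_H₂S/√M_H₂S + n_Cl₂/√M_Cl₂)
= (3.12/√34.08) / (3.12/√34.08 + 3.90/√70.90) = 0.5344/(0.5344 + 0.4632) = 0.536.

0.536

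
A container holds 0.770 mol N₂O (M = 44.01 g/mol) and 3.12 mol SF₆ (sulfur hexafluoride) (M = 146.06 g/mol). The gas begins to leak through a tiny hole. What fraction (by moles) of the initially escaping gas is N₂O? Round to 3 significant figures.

The effusion rate of species i is ∝ p_i/√M_i ∝ n_i/√M_i.
Mole fraction of N₂O in the effusate = (n_N₂O/√M_N₂O) / (n_N₂O/√M_N₂O + n_SF₆/√M_SF₆)
= (0.770/√44.01) / (0.770/√44.01 + 3.12/√146.06) = 0.1161/(0.1161 + 0.2582) = 0.310.

0.310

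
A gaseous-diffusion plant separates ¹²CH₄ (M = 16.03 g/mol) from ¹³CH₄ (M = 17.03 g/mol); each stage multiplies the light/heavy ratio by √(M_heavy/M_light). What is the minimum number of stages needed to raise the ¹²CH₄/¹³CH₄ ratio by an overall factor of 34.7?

118

Per stage α = (17.03/16.03)^(1/2) = 1.06238^0.5, giving ln α = 0.03026.
Need α^N ≥ 34.7 ⇒ N ≥ ln(34.7) / ln α = 3.547 / 0.03026 = 117.22.
Minimum whole number of stages: N = 118.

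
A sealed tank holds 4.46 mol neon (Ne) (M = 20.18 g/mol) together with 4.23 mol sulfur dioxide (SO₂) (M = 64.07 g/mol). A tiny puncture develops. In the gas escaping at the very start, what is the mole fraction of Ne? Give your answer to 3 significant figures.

The effusion rate of species i is ∝ p_i/√M_i ∝ n_i/√M_i.
Mole fraction of Ne in the effusate = (n_Ne/√M_Ne) / (n_Ne/√M_Ne + n_SO₂/√M_SO₂)
= (4.46/√20.18) / (4.46/√20.18 + 4.23/√64.07) = 0.9928/(0.9928 + 0.5285) = 0.653.

0.653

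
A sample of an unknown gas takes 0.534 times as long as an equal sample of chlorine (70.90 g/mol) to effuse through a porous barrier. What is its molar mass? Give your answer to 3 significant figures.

20.2 g/mol

Graham's law gives t_X/t_Cl₂ = √(M_X/M_Cl₂).
0.534 = √(M_X/70.90)
M_X = 70.90 × 0.534² = 70.90 × 0.2852 = 20.2 g/mol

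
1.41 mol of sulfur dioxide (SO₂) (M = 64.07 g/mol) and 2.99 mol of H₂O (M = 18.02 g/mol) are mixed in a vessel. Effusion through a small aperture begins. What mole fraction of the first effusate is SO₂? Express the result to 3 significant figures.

0.200

Each component's effusion rate ∝ (its partial pressure)·(1/√M) ∝ n_i/√M_i.
So x_SO₂ in the escaping gas = (n_SO₂/√M_SO₂) / Σ(n_i/√M_i)
= (1.41/√64.07) / (1.41/√64.07 + 2.99/√18.02) = 0.1762/(0.1762 + 0.7044) = 0.200.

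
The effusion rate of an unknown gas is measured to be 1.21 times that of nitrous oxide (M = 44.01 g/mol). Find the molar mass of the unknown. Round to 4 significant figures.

Using Graham's law: rate_X/rate_N₂O = √(M_N₂O/M_X).
1.21 = √(44.01/M_X)
M_X = 44.01 / 1.21² = 44.01 / 1.464 = 30.06 g/mol

30.06 g/mol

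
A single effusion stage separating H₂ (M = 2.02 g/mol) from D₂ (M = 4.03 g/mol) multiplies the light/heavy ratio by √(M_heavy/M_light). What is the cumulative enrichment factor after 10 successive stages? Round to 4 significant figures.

The single-stage factor is √(M_heavy/M_light), so 10 stages give [√(4.03/2.02)]^10 = (4.03/2.02)^(10/2).
= 1.99505^5 = 31.61.

31.61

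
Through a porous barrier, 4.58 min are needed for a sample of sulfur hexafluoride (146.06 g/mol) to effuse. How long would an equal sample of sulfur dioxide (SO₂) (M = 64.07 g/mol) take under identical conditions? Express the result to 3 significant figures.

Graham's law gives t_SO₂/t_SF₆ = √(M_SO₂/M_SF₆) = √(64.07/146.06) = √0.4387 = 0.6623.
So the time for SO₂ is 4.58 × 0.6623 = 3.03 min.

3.03 min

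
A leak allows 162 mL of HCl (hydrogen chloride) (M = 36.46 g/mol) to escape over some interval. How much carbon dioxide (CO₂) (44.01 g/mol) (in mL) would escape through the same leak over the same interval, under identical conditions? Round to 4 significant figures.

147.5 mL

Graham's law gives rate_CO₂/rate_HCl = √(M_HCl/M_CO₂) = √(36.46/44.01) = √0.8284 = 0.9102.
So the volume for CO₂ is 162 × 0.9102 = 147.5 mL.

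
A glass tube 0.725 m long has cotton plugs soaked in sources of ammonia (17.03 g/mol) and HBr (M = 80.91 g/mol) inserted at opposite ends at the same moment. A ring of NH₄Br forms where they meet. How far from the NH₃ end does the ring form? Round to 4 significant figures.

0.4970 m

Graham's law gives d_NH₃/d_HBr = rate_NH₃/rate_HBr = √(M_HBr/M_NH₃) = √(80.91/17.03) = 2.180.
With d_NH₃ + d_HBr = 0.725 m, d_HBr = 0.725/(1 + 2.180) = 0.2280 m.
d_NH₃ = 0.725 − 0.2280 = 0.4970 m.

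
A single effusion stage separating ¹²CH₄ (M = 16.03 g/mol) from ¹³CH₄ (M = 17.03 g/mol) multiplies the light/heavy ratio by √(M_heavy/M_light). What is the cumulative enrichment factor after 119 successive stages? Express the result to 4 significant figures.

36.62

Overall factor = α^119 with α = √(17.03/16.03), i.e. (17.03/16.03)^(119/2).
= 1.06238^(119/2) = 36.62.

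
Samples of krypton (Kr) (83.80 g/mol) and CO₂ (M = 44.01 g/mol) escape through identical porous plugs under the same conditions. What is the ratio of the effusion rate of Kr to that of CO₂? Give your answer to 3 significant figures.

Graham's law gives rate_Kr/rate_CO₂ = √(M_CO₂/M_Kr) = √(44.01/83.80) = √0.5252 = 0.725.

0.725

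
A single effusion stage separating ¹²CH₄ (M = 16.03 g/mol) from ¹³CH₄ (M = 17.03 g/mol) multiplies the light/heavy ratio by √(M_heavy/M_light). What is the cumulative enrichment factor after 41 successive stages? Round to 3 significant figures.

The single-stage factor is √(M_heavy/M_light), so 41 stages give [√(17.03/16.03)]^41 = (17.03/16.03)^(41/2).
= 1.06238^(41/2) = 3.46.

3.46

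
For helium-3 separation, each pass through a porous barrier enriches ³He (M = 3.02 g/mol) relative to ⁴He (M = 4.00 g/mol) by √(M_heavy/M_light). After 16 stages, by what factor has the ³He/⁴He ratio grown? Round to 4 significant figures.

Overall factor = α^16 with α = √(4.00/3.02), i.e. (4.00/3.02)^(16/2).
= 1.32450^8 = 9.472.

9.472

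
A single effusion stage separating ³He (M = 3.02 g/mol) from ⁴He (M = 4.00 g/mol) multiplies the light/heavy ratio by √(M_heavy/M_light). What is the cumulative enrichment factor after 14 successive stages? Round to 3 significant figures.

Each stage multiplies the ratio by α = √(4.00/3.02), so after 14 stages the overall factor is α^14 = (4.00/3.02)^(14/2).
= 1.32450^7 = 7.15.

7.15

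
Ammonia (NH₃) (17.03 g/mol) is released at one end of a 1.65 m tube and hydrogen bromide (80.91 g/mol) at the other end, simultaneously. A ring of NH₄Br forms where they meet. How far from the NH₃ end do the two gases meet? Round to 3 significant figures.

1.13 m

The fronts meet when d_NH₃ + d_HBr = L with d_NH₃/d_HBr = √(M_HBr/M_NH₃) (Graham's law). Here √(M_HBr/M_NH₃) = √(80.91/17.03) = 2.180.
With d_NH₃ + d_HBr = 1.65 m, d_HBr = 1.65/(1 + 2.180) = 0.5189 m.
d_NH₃ = 1.65 − 0.5189 = 1.13 m.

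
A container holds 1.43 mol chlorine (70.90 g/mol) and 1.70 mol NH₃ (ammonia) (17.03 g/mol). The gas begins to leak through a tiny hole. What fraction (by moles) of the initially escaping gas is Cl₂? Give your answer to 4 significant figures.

0.2919

Rate_i ∝ x_i/√M_i (Graham's law weighted by mole fraction), so the effusate composition follows n_i/√M_i.
Mole fraction of Cl₂ in the effusate = (n_Cl₂/√M_Cl₂) / (n_Cl₂/√M_Cl₂ + n_NH₃/√M_NH₃)
= (1.43/√70.90) / (1.43/√70.90 + 1.70/√17.03) = 0.1698/(0.1698 + 0.4119) = 0.2919.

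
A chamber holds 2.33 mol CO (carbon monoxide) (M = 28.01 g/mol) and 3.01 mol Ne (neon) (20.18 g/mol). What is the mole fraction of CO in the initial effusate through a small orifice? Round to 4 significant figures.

0.3965

Each component's effusion rate ∝ (its partial pressure)·(1/√M) ∝ n_i/√M_i.
x_CO(eff) = (n_CO/√M_CO) / (n_CO/√M_CO + n_Ne/√M_Ne)
= (2.33/√28.01) / (2.33/√28.01 + 3.01/√20.18) = 0.4403/(0.4403 + 0.6700) = 0.3965.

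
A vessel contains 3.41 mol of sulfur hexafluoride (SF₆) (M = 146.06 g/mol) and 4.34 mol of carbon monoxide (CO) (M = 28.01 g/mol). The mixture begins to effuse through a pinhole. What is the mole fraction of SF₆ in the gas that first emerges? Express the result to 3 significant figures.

Rate_i ∝ x_i/√M_i (Graham's law weighted by mole fraction), so the effusate composition follows n_i/√M_i.
So x_SF₆ in the escaping gas = (n_SF₆/√M_SF₆) / Σ(n_i/√M_i)
= (3.41/√146.06) / (3.41/√146.06 + 4.34/√28.01) = 0.2822/(0.2822 + 0.8200) = 0.256.

0.256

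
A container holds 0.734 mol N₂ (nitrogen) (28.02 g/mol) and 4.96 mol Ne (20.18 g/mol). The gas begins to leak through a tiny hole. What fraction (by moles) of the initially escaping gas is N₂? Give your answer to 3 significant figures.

0.112

Effusion rate of each component ∝ n_i/√M_i (partial pressure × 1/√M).
x_N₂(eff) = (n_N₂/√M_N₂) / (n_N₂/√M_N₂ + n_Ne/√M_Ne)
= (0.734/√28.02) / (0.734/√28.02 + 4.96/√20.18) = 0.1387/(0.1387 + 1.104) = 0.112.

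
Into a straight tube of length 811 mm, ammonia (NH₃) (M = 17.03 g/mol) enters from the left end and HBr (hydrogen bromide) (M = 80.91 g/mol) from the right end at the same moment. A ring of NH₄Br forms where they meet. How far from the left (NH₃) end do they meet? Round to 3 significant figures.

Distances travelled in equal time are proportional to diffusion rates, so d_NH₃/d_HBr = √(M_HBr/M_NH₃) = √(80.91/17.03) = 2.180.
With d_NH₃ + d_HBr = 811 mm, d_HBr = 811/(1 + 2.180) = 255.1 mm.
d_NH₃ = 811 − 255.1 = 556 mm.

556 mm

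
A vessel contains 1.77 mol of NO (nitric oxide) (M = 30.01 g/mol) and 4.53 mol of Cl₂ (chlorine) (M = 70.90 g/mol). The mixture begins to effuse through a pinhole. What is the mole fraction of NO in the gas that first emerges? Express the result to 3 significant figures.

Effusion rate of each component ∝ n_i/√M_i (partial pressure × 1/√M).
Mole fraction of NO in the effusate = (n_NO/√M_NO) / (n_NO/√M_NO + n_Cl₂/√M_Cl₂)
= (1.77/√30.01) / (1.77/√30.01 + 4.53/√70.90) = 0.3231/(0.3231 + 0.5380) = 0.375.

0.375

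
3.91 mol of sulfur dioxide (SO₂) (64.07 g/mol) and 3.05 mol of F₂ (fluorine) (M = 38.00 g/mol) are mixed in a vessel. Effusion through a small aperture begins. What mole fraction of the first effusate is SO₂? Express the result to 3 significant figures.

0.497

Effusion rate of each component ∝ n_i/√M_i (partial pressure × 1/√M).
Mole fraction of SO₂ in the effusate = (n_SO₂/√M_SO₂) / (n_SO₂/√M_SO₂ + n_F₂/√M_F₂)
= (3.91/√64.07) / (3.91/√64.07 + 3.05/√38.00) = 0.4885/(0.4885 + 0.4948) = 0.497.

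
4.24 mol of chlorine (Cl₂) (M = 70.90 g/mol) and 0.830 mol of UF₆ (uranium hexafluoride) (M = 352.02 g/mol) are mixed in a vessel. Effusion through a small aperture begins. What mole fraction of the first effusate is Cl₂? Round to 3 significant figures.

Effusion rate of each component ∝ n_i/√M_i (partial pressure × 1/√M).
Mole fraction of Cl₂ in the effusate = (n_Cl₂/√M_Cl₂) / (n_Cl₂/√M_Cl₂ + n_UF₆/√M_UF₆)
= (4.24/√70.90) / (4.24/√70.90 + 0.830/√352.02) = 0.5036/(0.5036 + 0.04424) = 0.919.

0.919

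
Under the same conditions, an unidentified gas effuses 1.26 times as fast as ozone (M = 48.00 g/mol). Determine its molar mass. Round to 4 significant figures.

By Graham's law, rate_X/rate_O₃ = √(M_O₃/M_X).
1.26 = √(48.00/M_X)
M_X = 48.00 / 1.26² = 48.00 / 1.588 = 30.23 g/mol

30.23 g/mol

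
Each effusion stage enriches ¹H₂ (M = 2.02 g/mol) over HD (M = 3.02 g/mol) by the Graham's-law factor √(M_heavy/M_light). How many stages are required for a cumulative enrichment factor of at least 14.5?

14

Per stage α = (3.02/2.02)^(1/2) = 1.49505^0.5, giving ln α = 0.2011.
Need α^N ≥ 14.5 ⇒ N ≥ ln(14.5) / ln α = 2.674 / 0.2011 = 13.30.
Rounding up, N = 14 stages.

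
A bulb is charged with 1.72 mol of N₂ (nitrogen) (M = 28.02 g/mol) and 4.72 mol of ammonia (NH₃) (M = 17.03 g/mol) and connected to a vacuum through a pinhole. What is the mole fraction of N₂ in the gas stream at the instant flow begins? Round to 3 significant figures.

The effusion rate of species i is ∝ p_i/√M_i ∝ n_i/√M_i.
Mole fraction of N₂ in the effusate = (n_N₂/√M_N₂) / (n_N₂/√M_N₂ + n_NH₃/√M_NH₃)
= (1.72/√28.02) / (1.72/√28.02 + 4.72/√17.03) = 0.3249/(0.3249 + 1.144) = 0.221.

0.221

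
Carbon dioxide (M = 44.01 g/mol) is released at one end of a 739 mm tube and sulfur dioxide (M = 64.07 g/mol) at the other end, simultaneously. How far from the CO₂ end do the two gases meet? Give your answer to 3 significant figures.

Distances travelled in equal time are proportional to diffusion rates, so d_CO₂/d_SO₂ = √(M_SO₂/M_CO₂) = √(64.07/44.01) = 1.207.
With d_CO₂ + d_SO₂ = 739 mm, d_SO₂ = 739/(1 + 1.207) = 334.9 mm.
d_CO₂ = 739 − 334.9 = 404 mm.

404 mm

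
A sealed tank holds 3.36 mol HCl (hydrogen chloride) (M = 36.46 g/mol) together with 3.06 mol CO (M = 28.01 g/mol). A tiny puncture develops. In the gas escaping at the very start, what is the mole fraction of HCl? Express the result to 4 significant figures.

0.4904

Effusion rate of each component ∝ n_i/√M_i (partial pressure × 1/√M).
x_HCl(eff) = (n_HCl/√M_HCl) / (n_HCl/√M_HCl + n_CO/√M_CO)
= (3.36/√36.46) / (3.36/√36.46 + 3.06/√28.01) = 0.5565/(0.5565 + 0.5782) = 0.4904.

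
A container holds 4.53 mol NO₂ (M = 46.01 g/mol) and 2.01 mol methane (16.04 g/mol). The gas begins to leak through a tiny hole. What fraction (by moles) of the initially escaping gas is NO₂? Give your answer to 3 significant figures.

The effusion rate of species i is ∝ p_i/√M_i ∝ n_i/√M_i.
So x_NO₂ in the escaping gas = (n_NO₂/√M_NO₂) / Σ(n_i/√M_i)
= (4.53/√46.01) / (4.53/√46.01 + 2.01/√16.04) = 0.6678/(0.6678 + 0.5019) = 0.571.

0.571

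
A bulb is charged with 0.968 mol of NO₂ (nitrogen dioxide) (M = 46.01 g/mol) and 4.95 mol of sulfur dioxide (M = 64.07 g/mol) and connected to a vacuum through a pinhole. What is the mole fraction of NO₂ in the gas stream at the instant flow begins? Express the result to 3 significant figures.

0.187

The effusion rate of species i is ∝ p_i/√M_i ∝ n_i/√M_i.
Mole fraction of NO₂ in the effusate = (n_NO₂/√M_NO₂) / (n_NO₂/√M_NO₂ + n_SO₂/√M_SO₂)
= (0.968/√46.01) / (0.968/√46.01 + 4.95/√64.07) = 0.1427/(0.1427 + 0.6184) = 0.187.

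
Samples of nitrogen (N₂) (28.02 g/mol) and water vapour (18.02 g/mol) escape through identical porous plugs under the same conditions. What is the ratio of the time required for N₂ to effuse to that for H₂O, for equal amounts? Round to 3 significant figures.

Since effusion rate ∝ 1/√M, t_N₂/t_H₂O = √(M_N₂/M_H₂O) = √(28.02/18.02) = √1.555 = 1.25.

1.25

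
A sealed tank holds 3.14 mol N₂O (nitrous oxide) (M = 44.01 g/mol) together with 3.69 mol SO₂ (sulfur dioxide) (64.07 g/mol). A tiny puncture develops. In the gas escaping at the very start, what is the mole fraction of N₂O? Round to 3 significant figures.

Effusion rate of each component ∝ n_i/√M_i (partial pressure × 1/√M).
x_N₂O(eff) = (n_N₂O/√M_N₂O) / (n_N₂O/√M_N₂O + n_SO₂/√M_SO₂)
= (3.14/√44.01) / (3.14/√44.01 + 3.69/√64.07) = 0.4733/(0.4733 + 0.4610) = 0.507.

0.507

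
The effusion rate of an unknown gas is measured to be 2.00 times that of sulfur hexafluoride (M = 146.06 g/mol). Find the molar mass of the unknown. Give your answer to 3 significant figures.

36.5 g/mol

By Graham's law, rate_X/rate_SF₆ = √(M_SF₆/M_X).
2.00 = √(146.06/M_X)
M_X = 146.06 / 2.00² = 146.06 / 4.000 = 36.5 g/mol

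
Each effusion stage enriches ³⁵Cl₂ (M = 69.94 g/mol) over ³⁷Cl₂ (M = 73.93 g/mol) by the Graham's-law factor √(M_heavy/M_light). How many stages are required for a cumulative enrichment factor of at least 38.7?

With α = √(73.93/69.94) per stage, ln α = ½ ln(1.05705) = 0.02774.
Need α^N ≥ 38.7 ⇒ N ≥ ln(38.7) / ln α = 3.656 / 0.02774 = 131.79.
So at least 132 stages are needed.

132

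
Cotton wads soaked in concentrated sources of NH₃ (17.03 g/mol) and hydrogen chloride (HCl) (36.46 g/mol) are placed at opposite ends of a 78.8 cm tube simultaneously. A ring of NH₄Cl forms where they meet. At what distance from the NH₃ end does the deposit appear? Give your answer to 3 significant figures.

46.8 cm

The fronts meet when d_NH₃ + d_HCl = L with d_NH₃/d_HCl = √(M_HCl/M_NH₃) (Graham's law). Here √(M_HCl/M_NH₃) = √(36.46/17.03) = 1.463.
With d_NH₃ + d_HCl = 78.8 cm, d_HCl = 78.8/(1 + 1.463) = 31.99 cm.
d_NH₃ = 78.8 − 31.99 = 46.8 cm.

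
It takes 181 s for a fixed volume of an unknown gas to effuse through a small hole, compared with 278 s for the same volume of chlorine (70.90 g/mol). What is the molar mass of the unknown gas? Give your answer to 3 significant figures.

Since effusion rate ∝ 1/√M, t_X/t_Cl₂ = √(M_X/M_Cl₂).
181/278 = 0.6511 = √(M_X/70.90)
M_X = 70.90 × 0.6511² = 70.90 × 0.4239 = 30.1 g/mol

30.1 g/mol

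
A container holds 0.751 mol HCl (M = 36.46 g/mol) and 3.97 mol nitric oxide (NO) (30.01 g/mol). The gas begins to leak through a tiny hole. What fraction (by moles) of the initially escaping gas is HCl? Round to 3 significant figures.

Rate_i ∝ x_i/√M_i (Graham's law weighted by mole fraction), so the effusate composition follows n_i/√M_i.
So x_HCl in the escaping gas = (n_HCl/√M_HCl) / Σ(n_i/√M_i)
= (0.751/√36.46) / (0.751/√36.46 + 3.97/√30.01) = 0.1244/(0.1244 + 0.7247) = 0.146.

0.146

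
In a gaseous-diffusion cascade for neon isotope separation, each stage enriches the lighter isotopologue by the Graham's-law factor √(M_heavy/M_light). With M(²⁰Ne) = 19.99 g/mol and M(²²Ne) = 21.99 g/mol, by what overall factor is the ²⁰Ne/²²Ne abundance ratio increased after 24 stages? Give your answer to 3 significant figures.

After 24 stages the ratio has grown by (√(21.99/19.99))^24 = (21.99/19.99)^(24/2).
= 1.10005^12 = 3.14.

3.14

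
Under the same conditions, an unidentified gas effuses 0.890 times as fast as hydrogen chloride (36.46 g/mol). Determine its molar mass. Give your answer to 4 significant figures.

46.03 g/mol

By Graham's law, rate_X/rate_HCl = √(M_HCl/M_X).
0.890 = √(36.46/M_X)
M_X = 36.46 / 0.890² = 36.46 / 0.7921 = 46.03 g/mol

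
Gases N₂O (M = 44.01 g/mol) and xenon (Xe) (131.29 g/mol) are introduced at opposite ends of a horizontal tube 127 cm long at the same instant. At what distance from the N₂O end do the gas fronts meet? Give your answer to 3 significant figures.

In equal time, each gas travels a distance ∝ its rate ∝ 1/√M, so d_N₂O/d_Xe = √(M_Xe/M_N₂O) = √(131.29/44.01) = 1.727.
With d_N₂O + d_Xe = 127 cm, d_Xe = 127/(1 + 1.727) = 46.57 cm.
d_N₂O = 127 − 46.57 = 80.4 cm.

80.4 cm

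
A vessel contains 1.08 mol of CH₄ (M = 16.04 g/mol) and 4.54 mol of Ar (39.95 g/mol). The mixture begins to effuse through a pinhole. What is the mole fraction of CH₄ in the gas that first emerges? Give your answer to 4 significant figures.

0.2730

Each component's effusion rate ∝ (its partial pressure)·(1/√M) ∝ n_i/√M_i.
So x_CH₄ in the escaping gas = (n_CH₄/√M_CH₄) / Σ(n_i/√M_i)
= (1.08/√16.04) / (1.08/√16.04 + 4.54/√39.95) = 0.2697/(0.2697 + 0.7183) = 0.2730.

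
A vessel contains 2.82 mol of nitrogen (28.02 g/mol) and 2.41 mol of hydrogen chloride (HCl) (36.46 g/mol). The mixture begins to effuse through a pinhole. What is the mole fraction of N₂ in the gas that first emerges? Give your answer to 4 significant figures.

Each component's effusion rate ∝ (its partial pressure)·(1/√M) ∝ n_i/√M_i.
So x_N₂ in the escaping gas = (n_N₂/√M_N₂) / Σ(n_i/√M_i)
= (2.82/√28.02) / (2.82/√28.02 + 2.41/√36.46) = 0.5327/(0.5327 + 0.3991) = 0.5717.

0.5717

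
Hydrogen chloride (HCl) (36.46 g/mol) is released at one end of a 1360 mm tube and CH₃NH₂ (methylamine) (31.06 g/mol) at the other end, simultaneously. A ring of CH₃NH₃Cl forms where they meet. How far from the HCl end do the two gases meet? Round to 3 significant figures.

653 mm

The fronts meet when d_HCl + d_CH₃NH₂ = L with d_HCl/d_CH₃NH₂ = √(M_CH₃NH₂/M_HCl) (Graham's law). Here √(M_CH₃NH₂/M_HCl) = √(31.06/36.46) = 0.9230.
With d_HCl + d_CH₃NH₂ = 1360 mm, d_CH₃NH₂ = 1360/(1 + 0.9230) = 707.2 mm.
d_HCl = 1360 − 707.2 = 653 mm.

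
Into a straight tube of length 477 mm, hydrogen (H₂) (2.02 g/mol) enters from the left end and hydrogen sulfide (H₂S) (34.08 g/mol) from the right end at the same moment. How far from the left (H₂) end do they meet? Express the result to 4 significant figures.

In equal time, each gas travels a distance ∝ its rate ∝ 1/√M, so d_H₂/d_H₂S = √(M_H₂S/M_H₂) = √(34.08/2.02) = 4.107.
With d_H₂ + d_H₂S = 477 mm, d_H₂S = 477/(1 + 4.107) = 93.39 mm.
d_H₂ = 477 − 93.39 = 383.6 mm.

383.6 mm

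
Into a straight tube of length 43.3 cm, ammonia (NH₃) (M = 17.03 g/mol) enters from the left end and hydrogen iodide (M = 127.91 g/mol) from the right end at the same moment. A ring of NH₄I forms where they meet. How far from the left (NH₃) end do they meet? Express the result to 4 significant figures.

31.72 cm

The fronts meet when d_NH₃ + d_HI = L with d_NH₃/d_HI = √(M_HI/M_NH₃) (Graham's law). Here √(M_HI/M_NH₃) = √(127.91/17.03) = 2.741.
With d_NH₃ + d_HI = 43.3 cm, d_HI = 43.3/(1 + 2.741) = 11.58 cm.
d_NH₃ = 43.3 − 11.58 = 31.72 cm.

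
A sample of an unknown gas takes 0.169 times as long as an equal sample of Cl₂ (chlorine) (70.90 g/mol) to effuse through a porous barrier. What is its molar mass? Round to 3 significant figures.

Graham's law gives t_X/t_Cl₂ = √(M_X/M_Cl₂).
0.169 = √(M_X/70.90)
M_X = 70.90 × 0.169² = 70.90 × 0.02856 = 2.02 g/mol

2.02 g/mol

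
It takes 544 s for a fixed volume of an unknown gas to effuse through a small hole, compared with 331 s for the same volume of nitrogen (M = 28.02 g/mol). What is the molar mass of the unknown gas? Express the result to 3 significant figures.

75.7 g/mol

Since effusion rate ∝ 1/√M, t_X/t_N₂ = √(M_X/M_N₂).
544/331 = 1.644 = √(M_X/28.02)
M_X = 28.02 × 1.644² = 28.02 × 2.701 = 75.7 g/mol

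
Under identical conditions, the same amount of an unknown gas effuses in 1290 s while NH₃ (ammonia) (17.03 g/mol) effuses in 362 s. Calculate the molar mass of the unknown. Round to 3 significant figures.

By Graham's law, t_X/t_NH₃ = √(M_X/M_NH₃).
1290/362 = 3.564 = √(M_X/17.03)
M_X = 17.03 × 3.564² = 17.03 × 12.70 = 216 g/mol

216 g/mol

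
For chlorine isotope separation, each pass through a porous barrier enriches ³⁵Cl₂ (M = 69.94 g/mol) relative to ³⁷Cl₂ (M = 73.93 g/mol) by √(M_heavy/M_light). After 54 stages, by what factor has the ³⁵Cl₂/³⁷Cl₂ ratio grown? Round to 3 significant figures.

Overall factor = α^54 with α = √(73.93/69.94), i.e. (73.93/69.94)^(54/2).
= 1.05705^27 = 4.47.

4.47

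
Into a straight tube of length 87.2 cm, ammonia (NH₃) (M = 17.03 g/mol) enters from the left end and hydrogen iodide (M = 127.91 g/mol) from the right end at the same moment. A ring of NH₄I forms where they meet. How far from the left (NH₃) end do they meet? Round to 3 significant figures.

In equal time, each gas travels a distance ∝ its rate ∝ 1/√M, so d_NH₃/d_HI = √(M_HI/M_NH₃) = √(127.91/17.03) = 2.741.
With d_NH₃ + d_HI = 87.2 cm, d_HI = 87.2/(1 + 2.741) = 23.31 cm.
d_NH₃ = 87.2 − 23.31 = 63.9 cm.

63.9 cm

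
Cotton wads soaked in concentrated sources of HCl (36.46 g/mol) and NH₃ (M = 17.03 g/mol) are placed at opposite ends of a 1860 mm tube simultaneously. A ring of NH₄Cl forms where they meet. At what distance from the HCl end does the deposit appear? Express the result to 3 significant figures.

Graham's law gives d_HCl/d_NH₃ = rate_HCl/rate_NH₃ = √(M_NH₃/M_HCl) = √(17.03/36.46) = 0.6834.
With d_HCl + d_NH₃ = 1860 mm, d_NH₃ = 1860/(1 + 0.6834) = 1105 mm.
d_HCl = 1860 − 1105 = 755 mm.

755 mm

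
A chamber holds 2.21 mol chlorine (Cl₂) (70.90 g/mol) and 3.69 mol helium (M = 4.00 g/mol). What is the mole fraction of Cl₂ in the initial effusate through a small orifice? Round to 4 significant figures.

0.1245

The effusion rate of species i is ∝ p_i/√M_i ∝ n_i/√M_i.
Mole fraction of Cl₂ in the effusate = (n_Cl₂/√M_Cl₂) / (n_Cl₂/√M_Cl₂ + n_He/√M_He)
= (2.21/√70.90) / (2.21/√70.90 + 3.69/√4.00) = 0.2625/(0.2625 + 1.845) = 0.1245.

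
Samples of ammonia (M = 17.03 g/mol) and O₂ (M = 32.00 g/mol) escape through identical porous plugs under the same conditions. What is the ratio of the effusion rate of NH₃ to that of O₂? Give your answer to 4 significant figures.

1.371

Using Graham's law: rate_NH₃/rate_O₂ = √(M_O₂/M_NH₃) = √(32.00/17.03) = √1.879 = 1.371.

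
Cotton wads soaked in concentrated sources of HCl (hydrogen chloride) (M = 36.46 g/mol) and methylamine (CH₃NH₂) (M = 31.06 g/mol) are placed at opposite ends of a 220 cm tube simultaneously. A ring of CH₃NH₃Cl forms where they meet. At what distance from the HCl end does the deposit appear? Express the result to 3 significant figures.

106 cm

In equal time, each gas travels a distance ∝ its rate ∝ 1/√M, so d_HCl/d_CH₃NH₂ = √(M_CH₃NH₂/M_HCl) = √(31.06/36.46) = 0.9230.
With d_HCl + d_CH₃NH₂ = 220 cm, d_CH₃NH₂ = 220/(1 + 0.9230) = 114.4 cm.
d_HCl = 220 − 114.4 = 106 cm.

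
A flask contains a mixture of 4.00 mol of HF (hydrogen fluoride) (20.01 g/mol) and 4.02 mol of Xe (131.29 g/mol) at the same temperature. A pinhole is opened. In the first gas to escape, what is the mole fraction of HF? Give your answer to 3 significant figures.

0.718

Rate_i ∝ x_i/√M_i (Graham's law weighted by mole fraction), so the effusate composition follows n_i/√M_i.
x_HF(eff) = (n_HF/√M_HF) / (n_HF/√M_HF + n_Xe/√M_Xe)
= (4.00/√20.01) / (4.00/√20.01 + 4.02/√131.29) = 0.8942/(0.8942 + 0.3508) = 0.718.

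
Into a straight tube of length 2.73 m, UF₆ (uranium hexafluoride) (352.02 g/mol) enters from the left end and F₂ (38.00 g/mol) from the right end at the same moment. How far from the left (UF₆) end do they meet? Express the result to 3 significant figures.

0.675 m

Graham's law gives d_UF₆/d_F₂ = rate_UF₆/rate_F₂ = √(M_F₂/M_UF₆) = √(38.00/352.02) = 0.3286.
With d_UF₆ + d_F₂ = 2.73 m, d_F₂ = 2.73/(1 + 0.3286) = 2.055 m.
d_UF₆ = 2.73 − 2.055 = 0.675 m.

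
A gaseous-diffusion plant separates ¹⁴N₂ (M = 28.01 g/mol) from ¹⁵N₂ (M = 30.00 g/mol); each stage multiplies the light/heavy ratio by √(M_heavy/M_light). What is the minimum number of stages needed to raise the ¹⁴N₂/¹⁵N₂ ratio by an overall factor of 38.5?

With α = √(30.00/28.01) per stage, ln α = ½ ln(1.07105) = 0.03432.
Need α^N ≥ 38.5 ⇒ N ≥ ln(38.5) / ln α = 3.651 / 0.03432 = 106.38.
Rounding up, N = 107 stages.

107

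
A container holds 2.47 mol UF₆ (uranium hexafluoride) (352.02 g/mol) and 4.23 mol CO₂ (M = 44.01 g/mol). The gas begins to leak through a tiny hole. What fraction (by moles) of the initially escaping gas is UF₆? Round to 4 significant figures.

0.1711

The effusion rate of species i is ∝ p_i/√M_i ∝ n_i/√M_i.
x_UF₆(eff) = (n_UF₆/√M_UF₆) / (n_UF₆/√M_UF₆ + n_CO₂/√M_CO₂)
= (2.47/√352.02) / (2.47/√352.02 + 4.23/√44.01) = 0.1316/(0.1316 + 0.6376) = 0.1711.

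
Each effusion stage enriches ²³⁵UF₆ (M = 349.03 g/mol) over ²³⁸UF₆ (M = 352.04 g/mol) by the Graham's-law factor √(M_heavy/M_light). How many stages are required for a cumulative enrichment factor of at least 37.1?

842

Single-stage factor α = √(352.04/349.03), so ln α = ½ ln(1.00862) = 0.004293.
Need α^N ≥ 37.1 ⇒ N ≥ ln(37.1) / ln α = 3.614 / 0.004293 = 841.66.
Minimum whole number of stages: N = 842.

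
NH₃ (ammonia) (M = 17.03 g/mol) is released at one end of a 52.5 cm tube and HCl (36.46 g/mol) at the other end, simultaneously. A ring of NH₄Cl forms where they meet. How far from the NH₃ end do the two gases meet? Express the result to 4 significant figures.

31.19 cm

Graham's law gives d_NH₃/d_HCl = rate_NH₃/rate_HCl = √(M_HCl/M_NH₃) = √(36.46/17.03) = 1.463.
With d_NH₃ + d_HCl = 52.5 cm, d_HCl = 52.5/(1 + 1.463) = 21.31 cm.
d_NH₃ = 52.5 − 21.31 = 31.19 cm.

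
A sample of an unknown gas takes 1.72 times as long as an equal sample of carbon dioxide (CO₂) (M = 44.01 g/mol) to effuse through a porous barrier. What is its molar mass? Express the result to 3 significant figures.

130 g/mol

Graham's law gives t_X/t_CO₂ = √(M_X/M_CO₂).
1.72 = √(M_X/44.01)
M_X = 44.01 × 1.72² = 44.01 × 2.958 = 130 g/mol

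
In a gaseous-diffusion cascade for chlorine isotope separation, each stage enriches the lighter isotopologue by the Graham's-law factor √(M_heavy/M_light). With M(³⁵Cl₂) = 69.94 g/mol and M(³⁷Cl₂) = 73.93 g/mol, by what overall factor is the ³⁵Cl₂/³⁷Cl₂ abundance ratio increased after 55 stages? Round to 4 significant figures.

4.598

After 55 stages the ratio has grown by (√(73.93/69.94))^55 = (73.93/69.94)^(55/2).
= 1.05705^(55/2) = 4.598.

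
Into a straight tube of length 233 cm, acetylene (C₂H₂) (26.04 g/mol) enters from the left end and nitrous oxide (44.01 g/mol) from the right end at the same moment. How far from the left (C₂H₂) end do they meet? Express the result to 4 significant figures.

131.7 cm

The fronts meet when d_C₂H₂ + d_N₂O = L with d_C₂H₂/d_N₂O = √(M_N₂O/M_C₂H₂) (Graham's law). Here √(M_N₂O/M_C₂H₂) = √(44.01/26.04) = 1.300.
With d_C₂H₂ + d_N₂O = 233 cm, d_N₂O = 233/(1 + 1.300) = 101.3 cm.
d_C₂H₂ = 233 − 101.3 = 131.7 cm.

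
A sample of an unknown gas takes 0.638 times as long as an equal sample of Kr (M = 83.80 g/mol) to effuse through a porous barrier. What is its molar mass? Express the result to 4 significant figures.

34.11 g/mol

From Graham's law, t_X/t_Kr = √(M_X/M_Kr).
0.638 = √(M_X/83.80)
M_X = 83.80 × 0.638² = 83.80 × 0.4070 = 34.11 g/mol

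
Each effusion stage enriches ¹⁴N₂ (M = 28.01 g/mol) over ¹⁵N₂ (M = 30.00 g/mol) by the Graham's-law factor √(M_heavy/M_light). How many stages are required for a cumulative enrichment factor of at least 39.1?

With α = √(30.00/28.01) per stage, ln α = ½ ln(1.07105) = 0.03432.
Need α^N ≥ 39.1 ⇒ N ≥ ln(39.1) / ln α = 3.666 / 0.03432 = 106.83.
So at least 107 stages are needed.

107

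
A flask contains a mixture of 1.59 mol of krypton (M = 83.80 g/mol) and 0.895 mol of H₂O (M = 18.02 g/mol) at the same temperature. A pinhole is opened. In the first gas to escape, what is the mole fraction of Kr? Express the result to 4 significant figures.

0.4517

The effusion rate of species i is ∝ p_i/√M_i ∝ n_i/√M_i.
Mole fraction of Kr in the effusate = (n_Kr/√M_Kr) / (n_Kr/√M_Kr + n_H₂O/√M_H₂O)
= (1.59/√83.80) / (1.59/√83.80 + 0.895/√18.02) = 0.1737/(0.1737 + 0.2108) = 0.4517.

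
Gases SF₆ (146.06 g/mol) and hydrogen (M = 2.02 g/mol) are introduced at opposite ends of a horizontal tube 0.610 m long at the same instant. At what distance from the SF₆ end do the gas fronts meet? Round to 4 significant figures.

0.06419 m

Distances travelled in equal time are proportional to diffusion rates, so d_SF₆/d_H₂ = √(M_H₂/M_SF₆) = √(2.02/146.06) = 0.1176.
With d_SF₆ + d_H₂ = 0.610 m, d_H₂ = 0.610/(1 + 0.1176) = 0.5458 m.
d_SF₆ = 0.610 − 0.5458 = 0.06419 m.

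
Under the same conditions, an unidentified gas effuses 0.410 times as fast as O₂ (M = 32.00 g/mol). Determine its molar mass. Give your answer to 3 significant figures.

Using Graham's law: rate_X/rate_O₂ = √(M_O₂/M_X).
0.410 = √(32.00/M_X)
M_X = 32.00 / 0.410² = 32.00 / 0.1681 = 190 g/mol

190 g/mol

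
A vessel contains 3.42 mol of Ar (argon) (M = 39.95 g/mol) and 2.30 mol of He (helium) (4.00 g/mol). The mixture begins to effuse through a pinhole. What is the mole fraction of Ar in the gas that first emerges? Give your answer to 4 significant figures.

0.3200

Each component's effusion rate ∝ (its partial pressure)·(1/√M) ∝ n_i/√M_i.
Mole fraction of Ar in the effusate = (n_Ar/√M_Ar) / (n_Ar/√M_Ar + n_He/√M_He)
= (3.42/√39.95) / (3.42/√39.95 + 2.30/√4.00) = 0.5411/(0.5411 + 1.150) = 0.3200.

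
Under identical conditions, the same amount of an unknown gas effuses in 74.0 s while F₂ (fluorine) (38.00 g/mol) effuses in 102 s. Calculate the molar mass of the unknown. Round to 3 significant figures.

Using Graham's law: t_X/t_F₂ = √(M_X/M_F₂).
74.0/102 = 0.7255 = √(M_X/38.00)
M_X = 38.00 × 0.7255² = 38.00 × 0.5263 = 20.0 g/mol

20.0 g/mol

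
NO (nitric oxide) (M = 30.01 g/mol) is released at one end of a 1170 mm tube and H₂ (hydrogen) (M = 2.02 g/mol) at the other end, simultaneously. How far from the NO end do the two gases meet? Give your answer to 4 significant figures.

In equal time, each gas travels a distance ∝ its rate ∝ 1/√M, so d_NO/d_H₂ = √(M_H₂/M_NO) = √(2.02/30.01) = 0.2594.
With d_NO + d_H₂ = 1170 mm, d_H₂ = 1170/(1 + 0.2594) = 929.0 mm.
d_NO = 1170 − 929.0 = 241.0 mm.

241.0 mm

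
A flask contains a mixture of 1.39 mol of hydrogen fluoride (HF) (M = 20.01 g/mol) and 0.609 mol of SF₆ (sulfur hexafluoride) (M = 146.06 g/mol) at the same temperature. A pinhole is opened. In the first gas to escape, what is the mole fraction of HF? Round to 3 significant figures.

Effusion rate of each component ∝ n_i/√M_i (partial pressure × 1/√M).
x_HF(eff) = (n_HF/√M_HF) / (n_HF/√M_HF + n_SF₆/√M_SF₆)
= (1.39/√20.01) / (1.39/√20.01 + 0.609/√146.06) = 0.3107/(0.3107 + 0.05039) = 0.860.

0.860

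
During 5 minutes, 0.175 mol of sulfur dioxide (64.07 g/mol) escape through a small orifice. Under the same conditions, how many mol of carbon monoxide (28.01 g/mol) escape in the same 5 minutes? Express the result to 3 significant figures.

0.265 mol

Using Graham's law: rate_CO/rate_SO₂ = √(M_SO₂/M_CO) = √(64.07/28.01) = √2.287 = 1.512.
So the amount for CO is 0.175 × 1.512 = 0.265 mol.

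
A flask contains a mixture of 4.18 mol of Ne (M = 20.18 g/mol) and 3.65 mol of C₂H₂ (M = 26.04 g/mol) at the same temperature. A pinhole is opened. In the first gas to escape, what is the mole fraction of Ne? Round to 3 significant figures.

The effusion rate of species i is ∝ p_i/√M_i ∝ n_i/√M_i.
x_Ne(eff) = (n_Ne/√M_Ne) / (n_Ne/√M_Ne + n_C₂H₂/√M_C₂H₂)
= (4.18/√20.18) / (4.18/√20.18 + 3.65/√26.04) = 0.9305/(0.9305 + 0.7153) = 0.565.

0.565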